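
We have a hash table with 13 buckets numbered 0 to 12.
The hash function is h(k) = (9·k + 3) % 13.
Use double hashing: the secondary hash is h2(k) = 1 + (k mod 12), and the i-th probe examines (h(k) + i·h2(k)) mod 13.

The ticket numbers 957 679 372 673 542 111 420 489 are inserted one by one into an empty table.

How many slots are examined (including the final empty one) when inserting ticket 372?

Insert 957: h=10, slot 10 empty → index 10.
Insert 679: h=4, slot 4 empty → index 4.
Insert 372: h=10, h2=1, slot 10 occupied → index 11.
Insert 673: h=2, slot 2 empty → index 2.
Insert 542: h=6, slot 6 empty → index 6.
Insert 111: h=1, slot 1 empty → index 1.
Insert 420: h=0, slot 0 empty → index 0.
Insert 489: h=10, h2=10, slot 10 occupied → index 7.
Table: [420, 111, 673, ., 679, ., 542, 489, ., ., 957, 372, .]

2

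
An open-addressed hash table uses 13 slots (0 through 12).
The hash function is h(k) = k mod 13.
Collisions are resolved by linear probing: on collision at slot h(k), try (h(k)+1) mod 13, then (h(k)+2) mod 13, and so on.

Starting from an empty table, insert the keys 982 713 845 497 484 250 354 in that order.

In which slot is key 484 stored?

4

Insert 982: h=7, slot 7 empty → index 7.
Insert 713: h=11, slot 11 empty → index 11.
Insert 845: h=0, slot 0 empty → index 0.
Insert 497: h=3, slot 3 empty → index 3.
Insert 484: h=3, slot 3 occupied → index 4.
Insert 250: h=3, slots 3,4 occupied → index 5.
Insert 354: h=3, slots 3,4,5 occupied → index 6.
Table: [845, -, -, 497, 484, 250, 354, 982, -, -, -, 713, -]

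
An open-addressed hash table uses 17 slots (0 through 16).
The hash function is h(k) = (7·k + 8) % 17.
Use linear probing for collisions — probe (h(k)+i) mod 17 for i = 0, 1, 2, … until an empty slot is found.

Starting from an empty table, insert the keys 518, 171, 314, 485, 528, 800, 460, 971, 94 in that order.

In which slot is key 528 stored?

Insert 518: h=13, slot 13 empty → index 13.
Insert 171: h=15, slot 15 empty → index 15.
Insert 314: h=13, slot 13 occupied → index 14.
Insert 485: h=3, slot 3 empty → index 3.
Insert 528: h=15, slot 15 occupied → index 16.
Insert 800: h=15, slots 15,16 occupied → index 0.
Insert 460: h=15, slots 15,16,0 occupied → index 1.
Insert 971: h=5, slot 5 empty → index 5.
Insert 94: h=3, slot 3 occupied → index 4.
Table: [800, 460, —, 485, 94, 971, —, —, —, —, —, —, —, 518, 314, 171, 528]

16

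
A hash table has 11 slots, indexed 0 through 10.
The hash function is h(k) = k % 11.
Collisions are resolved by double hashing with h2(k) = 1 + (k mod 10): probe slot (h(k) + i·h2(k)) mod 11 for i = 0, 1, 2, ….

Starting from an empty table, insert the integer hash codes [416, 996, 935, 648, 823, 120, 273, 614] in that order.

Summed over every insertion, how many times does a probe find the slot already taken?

9

Insert 416: h=9, slot 9 empty => index 9.
Insert 996: h=6, slot 6 empty => index 6.
Insert 935: h=0, slot 0 empty => index 0.
Insert 648: h=10, slot 10 empty => index 10.
Insert 823: h=9, h2=4, slot 9 occupied => index 2.
Insert 120: h=10, h2=1, slots 10,0 occupied => index 1.
Insert 273: h=9, h2=4, slots 9,2,6,10 occupied => index 3.
Insert 614: h=9, h2=5, slots 9,3 occupied => index 8.
Table: [935, 120, 823, 273, ∅, ∅, 996, ∅, 614, 416, 648]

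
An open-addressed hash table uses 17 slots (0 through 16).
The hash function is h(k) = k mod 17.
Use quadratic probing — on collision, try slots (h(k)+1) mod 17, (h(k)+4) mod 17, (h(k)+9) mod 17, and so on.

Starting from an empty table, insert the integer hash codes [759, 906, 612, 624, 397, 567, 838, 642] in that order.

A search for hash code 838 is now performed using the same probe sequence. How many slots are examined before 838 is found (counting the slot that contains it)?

3

759: h=11 → slot 11
906: h=5 → slot 5
612: h=0 → slot 0
624: h=12 → slot 12
397: h=6 → slot 6
567: h=6, probe 6,7 → slot 7
838: h=5, probe 5,6,9 → slot 9
642: h=13 → slot 13
Table: [612, _, _, _, _, 906, 397, 567, _, 838, _, 759, 624, 642, _, _, _]
Lookup 838: h=5, probe 5,6,9 → found at 9.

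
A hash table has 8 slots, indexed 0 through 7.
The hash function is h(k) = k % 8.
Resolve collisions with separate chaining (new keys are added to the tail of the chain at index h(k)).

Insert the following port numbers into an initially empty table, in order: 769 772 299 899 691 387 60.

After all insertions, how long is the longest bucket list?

4

Insert 769: h=1, bucket 1 empty -> new chain.
Insert 772: h=4, bucket 4 empty -> new chain.
Insert 299: h=3, bucket 3 empty -> new chain.
Insert 899: h=3, bucket 3 nonempty -> append to chain.
Insert 691: h=3, bucket 3 nonempty -> append to chain.
Insert 387: h=3, bucket 3 nonempty -> append to chain.
Insert 60: h=4, bucket 4 nonempty -> append to chain.
Final buckets:
0: ∅
1: 769
2: ∅
3: 299 -> 899 -> 691 -> 387
4: 772 -> 60
5: ∅
6: ∅
7: ∅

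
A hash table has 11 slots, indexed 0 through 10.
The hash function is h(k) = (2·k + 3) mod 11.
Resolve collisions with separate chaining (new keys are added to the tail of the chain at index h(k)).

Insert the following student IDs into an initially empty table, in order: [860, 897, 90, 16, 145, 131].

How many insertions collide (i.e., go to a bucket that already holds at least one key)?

860 → bucket 7
897 → bucket 4
90 → bucket 7 (collision)
16 → bucket 2
145 → bucket 7 (collision)
131 → bucket 1
Final buckets:
0: .
1: 131
2: 16
3: .
4: 897
5: .
6: .
7: 860 -> 90 -> 145
8: .
9: .
10: .

2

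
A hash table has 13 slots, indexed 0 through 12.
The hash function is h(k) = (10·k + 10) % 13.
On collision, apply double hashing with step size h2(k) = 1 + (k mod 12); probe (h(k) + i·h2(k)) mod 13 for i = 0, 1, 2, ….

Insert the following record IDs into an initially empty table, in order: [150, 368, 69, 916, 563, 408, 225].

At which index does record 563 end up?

Insert 150: h=2, slot 2 empty => index 2.
Insert 368: h=11, slot 11 empty => index 11.
Insert 69: h=11, h2=10, slot 11 occupied => index 8.
Insert 916: h=5, slot 5 empty => index 5.
Insert 563: h=11, h2=12, slot 11 occupied => index 10.
Insert 408: h=8, h2=1, slot 8 occupied => index 9.
Insert 225: h=11, h2=10, slots 11,8,5,2 occupied => index 12.
Table: [., ., 150, ., ., 916, ., ., 69, 408, 563, 368, 225]

10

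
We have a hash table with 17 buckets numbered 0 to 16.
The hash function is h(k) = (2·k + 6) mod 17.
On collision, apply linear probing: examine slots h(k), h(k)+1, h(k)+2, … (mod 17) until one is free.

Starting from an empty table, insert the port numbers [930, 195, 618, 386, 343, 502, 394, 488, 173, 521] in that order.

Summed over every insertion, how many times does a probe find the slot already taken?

930: h=13 => slot 13
195: h=5 => slot 5
618: h=1 => slot 1
386: h=13, probe 13,14 => slot 14
343: h=12 => slot 12
502: h=7 => slot 7
394: h=12, probe 12,13,14,15 => slot 15
488: h=13, probe 13,14,15,16 => slot 16
173: h=12, probe 12,13,14,15,16,0 => slot 0
521: h=11 => slot 11
Table: [173, 618, -, -, -, 195, -, 502, -, -, -, 521, 343, 930, 386, 394, 488]

12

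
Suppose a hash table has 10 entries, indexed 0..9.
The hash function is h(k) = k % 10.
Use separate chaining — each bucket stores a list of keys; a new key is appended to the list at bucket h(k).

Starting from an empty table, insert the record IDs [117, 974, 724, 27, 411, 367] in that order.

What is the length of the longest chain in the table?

117 → bucket 7
974 → bucket 4
724 → bucket 4 (collision)
27 → bucket 7 (collision)
411 → bucket 1
367 → bucket 7 (collision)
Final buckets:
0: —
1: 411
2: —
3: —
4: 974 -> 724
5: —
6: —
7: 117 -> 27 -> 367
8: —
9: —

3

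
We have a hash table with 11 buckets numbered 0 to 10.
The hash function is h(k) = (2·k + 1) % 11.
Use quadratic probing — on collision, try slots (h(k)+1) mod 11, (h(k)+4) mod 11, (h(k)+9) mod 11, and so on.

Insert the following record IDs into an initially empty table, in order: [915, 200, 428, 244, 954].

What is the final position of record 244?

915 hashes to 5; slot 5 is free → place at 5.
200 hashes to 5; 5 taken → place at 6.
428 hashes to 10; slot 10 is free → place at 10.
244 hashes to 5; 5,6 taken → place at 9.
954 hashes to 6; 6 taken → place at 7.
Table: [., ., ., ., ., 915, 200, 954, ., 244, 428]

9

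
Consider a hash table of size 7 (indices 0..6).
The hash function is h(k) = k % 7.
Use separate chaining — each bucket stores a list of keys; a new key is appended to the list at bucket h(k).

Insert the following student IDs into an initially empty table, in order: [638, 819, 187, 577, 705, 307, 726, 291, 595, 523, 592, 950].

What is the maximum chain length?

Insert 638: h=1, bucket 1 empty -> new chain.
Insert 819: h=0, bucket 0 empty -> new chain.
Insert 187: h=5, bucket 5 empty -> new chain.
Insert 577: h=3, bucket 3 empty -> new chain.
Insert 705: h=5, bucket 5 nonempty -> append to chain.
Insert 307: h=6, bucket 6 empty -> new chain.
Insert 726: h=5, bucket 5 nonempty -> append to chain.
Insert 291: h=4, bucket 4 empty -> new chain.
Insert 595: h=0, bucket 0 nonempty -> append to chain.
Insert 523: h=5, bucket 5 nonempty -> append to chain.
Insert 592: h=4, bucket 4 nonempty -> append to chain.
Insert 950: h=5, bucket 5 nonempty -> append to chain.
Final buckets:
0: 819 -> 595
1: 638
2: ∅
3: 577
4: 291 -> 592
5: 187 -> 705 -> 726 -> 523 -> 950
6: 307

5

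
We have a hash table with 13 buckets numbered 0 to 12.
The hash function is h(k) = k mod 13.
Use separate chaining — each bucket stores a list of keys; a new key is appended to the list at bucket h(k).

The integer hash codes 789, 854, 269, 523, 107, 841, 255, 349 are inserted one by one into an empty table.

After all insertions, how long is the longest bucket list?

789 → bucket 9
854 → bucket 9 (collision)
269 → bucket 9 (collision)
523 → bucket 3
107 → bucket 3 (collision)
841 → bucket 9 (collision)
255 → bucket 8
349 → bucket 11
Final buckets:
0: ∅
1: ∅
2: ∅
3: 523 -> 107
4: ∅
5: ∅
6: ∅
7: ∅
8: 255
9: 789 -> 854 -> 269 -> 841
10: ∅
11: 349
12: ∅

4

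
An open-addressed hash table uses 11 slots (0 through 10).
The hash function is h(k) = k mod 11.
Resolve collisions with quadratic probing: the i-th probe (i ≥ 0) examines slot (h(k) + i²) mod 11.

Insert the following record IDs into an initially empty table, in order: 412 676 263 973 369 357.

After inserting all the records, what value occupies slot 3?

412: h=5 -> slot 5
676: h=5, probe 5,6 -> slot 6
263: h=10 -> slot 10
973: h=5, probe 5,6,9 -> slot 9
369: h=6, probe 6,7 -> slot 7
357: h=5, probe 5,6,9,3 -> slot 3
Table: [∅, ∅, ∅, 357, ∅, 412, 676, 369, ∅, 973, 263]

357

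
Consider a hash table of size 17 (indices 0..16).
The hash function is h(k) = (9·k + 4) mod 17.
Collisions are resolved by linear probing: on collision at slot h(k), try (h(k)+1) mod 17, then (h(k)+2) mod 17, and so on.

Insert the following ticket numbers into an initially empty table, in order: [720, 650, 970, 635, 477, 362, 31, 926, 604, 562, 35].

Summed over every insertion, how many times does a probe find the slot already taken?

11

720 hashes to 7; slot 7 is free -> place at 7.
650 hashes to 6; slot 6 is free -> place at 6.
970 hashes to 13; slot 13 is free -> place at 13.
635 hashes to 7; 7 taken -> place at 8.
477 hashes to 13; 13 taken -> place at 14.
362 hashes to 15; slot 15 is free -> place at 15.
31 hashes to 11; slot 11 is free -> place at 11.
926 hashes to 8; 8 taken -> place at 9.
604 hashes to 0; slot 0 is free -> place at 0.
562 hashes to 13; 13,14,15 taken -> place at 16.
35 hashes to 13; 13,14,15,16,0 taken -> place at 1.
Table: [604, 35, -, -, -, -, 650, 720, 635, 926, -, 31, -, 970, 477, 362, 562]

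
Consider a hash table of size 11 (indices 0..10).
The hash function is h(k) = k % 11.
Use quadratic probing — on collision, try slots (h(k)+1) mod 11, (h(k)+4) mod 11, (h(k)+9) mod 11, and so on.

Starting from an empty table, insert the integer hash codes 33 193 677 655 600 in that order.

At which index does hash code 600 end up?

4

Insert 33: h=0, slot 0 empty => index 0.
Insert 193: h=6, slot 6 empty => index 6.
Insert 677: h=6, slot 6 occupied => index 7.
Insert 655: h=6, slots 6,7 occupied => index 10.
Insert 600: h=6, slots 6,7,10 occupied => index 4.
Table: [33, ., ., ., 600, ., 193, 677, ., ., 655]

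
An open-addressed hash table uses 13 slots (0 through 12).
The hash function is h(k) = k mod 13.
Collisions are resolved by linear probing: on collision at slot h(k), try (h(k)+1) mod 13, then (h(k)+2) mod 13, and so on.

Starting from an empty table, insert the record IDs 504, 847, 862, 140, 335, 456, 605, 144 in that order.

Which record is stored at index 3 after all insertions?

504: h=10 -> slot 10
847: h=2 -> slot 2
862: h=4 -> slot 4
140: h=10, probe 10,11 -> slot 11
335: h=10, probe 10,11,12 -> slot 12
456: h=1 -> slot 1
605: h=7 -> slot 7
144: h=1, probe 1,2,3 -> slot 3
Table: [_, 456, 847, 144, 862, _, _, 605, _, _, 504, 140, 335]

144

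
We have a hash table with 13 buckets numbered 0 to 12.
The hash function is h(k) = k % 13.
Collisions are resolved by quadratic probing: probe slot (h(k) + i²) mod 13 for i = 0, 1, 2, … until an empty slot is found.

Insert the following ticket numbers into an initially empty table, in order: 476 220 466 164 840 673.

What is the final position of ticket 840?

Insert 476: h=8, slot 8 empty => index 8.
Insert 220: h=12, slot 12 empty => index 12.
Insert 466: h=11, slot 11 empty => index 11.
Insert 164: h=8, slot 8 occupied => index 9.
Insert 840: h=8, slots 8,9,12 occupied => index 4.
Insert 673: h=10, slot 10 empty => index 10.
Table: [∅, ∅, ∅, ∅, 840, ∅, ∅, ∅, 476, 164, 673, 466, 220]

4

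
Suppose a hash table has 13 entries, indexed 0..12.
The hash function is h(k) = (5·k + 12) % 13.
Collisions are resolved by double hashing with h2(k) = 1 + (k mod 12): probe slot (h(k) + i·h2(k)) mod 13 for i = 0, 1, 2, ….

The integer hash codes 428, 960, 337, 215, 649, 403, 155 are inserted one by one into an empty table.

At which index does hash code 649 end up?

Insert 428: h=7, slot 7 empty -> index 7.
Insert 960: h=2, slot 2 empty -> index 2.
Insert 337: h=7, h2=2, slot 7 occupied -> index 9.
Insert 215: h=8, slot 8 empty -> index 8.
Insert 649: h=7, h2=2, slots 7,9 occupied -> index 11.
Insert 403: h=12, slot 12 empty -> index 12.
Insert 155: h=7, h2=12, slot 7 occupied -> index 6.
Table: [—, —, 960, —, —, —, 155, 428, 215, 337, —, 649, 403]

11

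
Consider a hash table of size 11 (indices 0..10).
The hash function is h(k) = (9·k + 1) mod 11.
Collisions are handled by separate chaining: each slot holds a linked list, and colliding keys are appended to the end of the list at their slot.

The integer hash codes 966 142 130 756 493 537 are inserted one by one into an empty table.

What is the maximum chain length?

966 -> bucket 5
142 -> bucket 3
130 -> bucket 5 (collision)
756 -> bucket 7
493 -> bucket 5 (collision)
537 -> bucket 5 (collision)
Final buckets:
0: .
1: .
2: .
3: 142
4: .
5: 966 -> 130 -> 493 -> 537
6: .
7: 756
8: .
9: .
10: .

4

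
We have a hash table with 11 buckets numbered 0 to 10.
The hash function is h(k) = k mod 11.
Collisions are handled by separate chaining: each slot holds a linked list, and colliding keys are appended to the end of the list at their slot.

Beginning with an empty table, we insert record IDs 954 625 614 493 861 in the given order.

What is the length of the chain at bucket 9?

Insert 954: h=8, bucket 8 empty → new chain.
Insert 625: h=9, bucket 9 empty → new chain.
Insert 614: h=9, bucket 9 nonempty → append to chain.
Insert 493: h=9, bucket 9 nonempty → append to chain.
Insert 861: h=3, bucket 3 empty → new chain.
Final buckets:
0: —
1: —
2: —
3: 861
4: —
5: —
6: —
7: —
8: 954
9: 625 -> 614 -> 493
10: —

3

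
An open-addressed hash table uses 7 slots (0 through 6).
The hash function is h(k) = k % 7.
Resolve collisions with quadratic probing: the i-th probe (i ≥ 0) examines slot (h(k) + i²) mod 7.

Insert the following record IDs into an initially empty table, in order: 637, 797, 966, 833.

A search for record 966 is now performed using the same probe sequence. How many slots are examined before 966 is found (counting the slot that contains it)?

2

637 hashes to 0; slot 0 is free -> place at 0.
797 hashes to 6; slot 6 is free -> place at 6.
966 hashes to 0; 0 taken -> place at 1.
833 hashes to 0; 0,1 taken -> place at 4.
Table: [637, 966, _, _, 833, _, 797]
Lookup 966: h=0, probe 0,1 → found at 1.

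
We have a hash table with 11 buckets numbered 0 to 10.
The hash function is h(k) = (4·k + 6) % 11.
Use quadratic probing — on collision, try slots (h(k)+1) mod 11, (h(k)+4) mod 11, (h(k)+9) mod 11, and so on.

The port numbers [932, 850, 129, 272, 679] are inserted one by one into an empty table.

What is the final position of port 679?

Insert 932: h=5, slot 5 empty => index 5.
Insert 850: h=7, slot 7 empty => index 7.
Insert 129: h=5, slot 5 occupied => index 6.
Insert 272: h=5, slots 5,6 occupied => index 9.
Insert 679: h=5, slots 5,6,9 occupied => index 3.
Table: [_, _, _, 679, _, 932, 129, 850, _, 272, _]

3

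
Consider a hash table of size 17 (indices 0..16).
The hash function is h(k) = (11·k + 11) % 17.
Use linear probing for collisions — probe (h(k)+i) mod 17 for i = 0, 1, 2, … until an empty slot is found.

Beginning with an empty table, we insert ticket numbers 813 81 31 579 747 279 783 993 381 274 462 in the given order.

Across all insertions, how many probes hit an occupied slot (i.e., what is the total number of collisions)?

7

813: h=12 => slot 12
81: h=1 => slot 1
31: h=12, probe 12,13 => slot 13
579: h=5 => slot 5
747: h=0 => slot 0
279: h=3 => slot 3
783: h=5, probe 5,6 => slot 6
993: h=3, probe 3,4 => slot 4
381: h=3, probe 3,4,5,6,7 => slot 7
274: h=16 => slot 16
462: h=10 => slot 10
Table: [747, 81, ∅, 279, 993, 579, 783, 381, ∅, ∅, 462, ∅, 813, 31, ∅, ∅, 274]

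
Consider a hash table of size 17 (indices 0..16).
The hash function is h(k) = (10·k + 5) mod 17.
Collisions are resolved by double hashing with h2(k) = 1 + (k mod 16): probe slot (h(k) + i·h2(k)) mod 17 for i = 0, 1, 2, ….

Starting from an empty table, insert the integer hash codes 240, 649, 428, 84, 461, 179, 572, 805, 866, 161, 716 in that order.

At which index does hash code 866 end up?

Insert 240: h=8, slot 8 empty -> index 8.
Insert 649: h=1, slot 1 empty -> index 1.
Insert 428: h=1, h2=13, slot 1 occupied -> index 14.
Insert 84: h=12, slot 12 empty -> index 12.
Insert 461: h=8, h2=14, slot 8 occupied -> index 5.
Insert 179: h=10, slot 10 empty -> index 10.
Insert 572: h=13, slot 13 empty -> index 13.
Insert 805: h=14, h2=6, slot 14 occupied -> index 3.
Insert 866: h=12, h2=3, slot 12 occupied -> index 15.
Insert 161: h=0, slot 0 empty -> index 0.
Insert 716: h=8, h2=13, slot 8 occupied -> index 4.
Table: [161, 649, —, 805, 716, 461, —, —, 240, —, 179, —, 84, 572, 428, 866, —]

15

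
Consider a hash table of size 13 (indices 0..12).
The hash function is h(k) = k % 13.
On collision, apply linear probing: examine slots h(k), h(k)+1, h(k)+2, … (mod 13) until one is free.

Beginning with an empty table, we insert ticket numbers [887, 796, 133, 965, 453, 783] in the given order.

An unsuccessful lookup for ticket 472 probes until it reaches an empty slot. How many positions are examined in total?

5

887: h=3 → slot 3
796: h=3, probe 3,4 → slot 4
133: h=3, probe 3,4,5 → slot 5
965: h=3, probe 3,4,5,6 → slot 6
453: h=11 → slot 11
783: h=3, probe 3,4,5,6,7 → slot 7
Table: [., ., ., 887, 796, 133, 965, 783, ., ., ., 453, .]
Lookup 472: h=4, probe 4,5,6,7,8 → slot 8 empty, not found.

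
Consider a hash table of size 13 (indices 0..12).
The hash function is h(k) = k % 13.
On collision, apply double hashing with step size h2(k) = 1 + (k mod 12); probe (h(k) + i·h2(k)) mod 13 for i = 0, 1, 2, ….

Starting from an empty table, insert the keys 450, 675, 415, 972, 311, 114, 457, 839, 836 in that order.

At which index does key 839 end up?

450 hashes to 8; slot 8 is free → place at 8.
675 hashes to 12; slot 12 is free → place at 12.
415 hashes to 12, h2=8; 12 taken → place at 7.
972 hashes to 10; slot 10 is free → place at 10.
311 hashes to 12, h2=12; 12 taken → place at 11.
114 hashes to 10, h2=7; 10 taken → place at 4.
457 hashes to 2; slot 2 is free → place at 2.
839 hashes to 7, h2=12; 7 taken → place at 6.
836 hashes to 4, h2=9; 4 taken → place at 0.
Table: [836, _, 457, _, 114, _, 839, 415, 450, _, 972, 311, 675]

6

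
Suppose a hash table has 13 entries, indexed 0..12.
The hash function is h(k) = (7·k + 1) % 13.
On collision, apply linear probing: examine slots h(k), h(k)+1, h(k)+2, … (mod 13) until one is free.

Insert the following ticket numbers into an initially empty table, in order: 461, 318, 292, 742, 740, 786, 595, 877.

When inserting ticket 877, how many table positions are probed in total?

8

461: h=4 => slot 4
318: h=4, probe 4,5 => slot 5
292: h=4, probe 4,5,6 => slot 6
742: h=8 => slot 8
740: h=7 => slot 7
786: h=4, probe 4,5,6,7,8,9 => slot 9
595: h=6, probe 6,7,8,9,10 => slot 10
877: h=4, probe 4,5,6,7,8,9,10,11 => slot 11
Table: [-, -, -, -, 461, 318, 292, 740, 742, 786, 595, 877, -]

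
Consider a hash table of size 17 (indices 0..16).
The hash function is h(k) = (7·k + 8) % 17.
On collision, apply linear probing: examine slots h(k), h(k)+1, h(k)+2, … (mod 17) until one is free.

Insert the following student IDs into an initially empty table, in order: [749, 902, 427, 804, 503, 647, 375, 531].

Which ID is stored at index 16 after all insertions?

Insert 749: h=15, slot 15 empty => index 15.
Insert 902: h=15, slot 15 occupied => index 16.
Insert 427: h=5, slot 5 empty => index 5.
Insert 804: h=9, slot 9 empty => index 9.
Insert 503: h=10, slot 10 empty => index 10.
Insert 647: h=15, slots 15,16 occupied => index 0.
Insert 375: h=15, slots 15,16,0 occupied => index 1.
Insert 531: h=2, slot 2 empty => index 2.
Table: [647, 375, 531, ∅, ∅, 427, ∅, ∅, ∅, 804, 503, ∅, ∅, ∅, ∅, 749, 902]

902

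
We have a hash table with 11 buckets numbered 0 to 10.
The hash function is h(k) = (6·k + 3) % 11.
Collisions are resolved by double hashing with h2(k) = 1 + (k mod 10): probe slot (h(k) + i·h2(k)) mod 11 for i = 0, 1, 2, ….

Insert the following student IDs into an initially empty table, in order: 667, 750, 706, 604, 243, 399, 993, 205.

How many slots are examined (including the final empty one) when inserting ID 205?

2

667 hashes to 1; slot 1 is free => place at 1.
750 hashes to 4; slot 4 is free => place at 4.
706 hashes to 4, h2=7; 4 taken => place at 0.
604 hashes to 8; slot 8 is free => place at 8.
243 hashes to 9; slot 9 is free => place at 9.
399 hashes to 10; slot 10 is free => place at 10.
993 hashes to 10, h2=4; 10 taken => place at 3.
205 hashes to 1, h2=6; 1 taken => place at 7.
Table: [706, 667, ∅, 993, 750, ∅, ∅, 205, 604, 243, 399]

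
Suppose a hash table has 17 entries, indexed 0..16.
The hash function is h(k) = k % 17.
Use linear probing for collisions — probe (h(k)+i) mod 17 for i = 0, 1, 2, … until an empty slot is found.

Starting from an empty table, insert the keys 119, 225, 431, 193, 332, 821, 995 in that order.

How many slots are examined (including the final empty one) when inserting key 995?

119 hashes to 0; slot 0 is free -> place at 0.
225 hashes to 4; slot 4 is free -> place at 4.
431 hashes to 6; slot 6 is free -> place at 6.
193 hashes to 6; 6 taken -> place at 7.
332 hashes to 9; slot 9 is free -> place at 9.
821 hashes to 5; slot 5 is free -> place at 5.
995 hashes to 9; 9 taken -> place at 10.
Table: [119, ., ., ., 225, 821, 431, 193, ., 332, 995, ., ., ., ., ., .]

2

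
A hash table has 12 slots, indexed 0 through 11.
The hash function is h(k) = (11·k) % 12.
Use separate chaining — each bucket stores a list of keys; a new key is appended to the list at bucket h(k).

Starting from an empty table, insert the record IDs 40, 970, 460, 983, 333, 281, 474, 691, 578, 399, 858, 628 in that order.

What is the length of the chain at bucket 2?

1

Insert 40: h=8, bucket 8 empty -> new chain.
Insert 970: h=2, bucket 2 empty -> new chain.
Insert 460: h=8, bucket 8 nonempty -> append to chain.
Insert 983: h=1, bucket 1 empty -> new chain.
Insert 333: h=3, bucket 3 empty -> new chain.
Insert 281: h=7, bucket 7 empty -> new chain.
Insert 474: h=6, bucket 6 empty -> new chain.
Insert 691: h=5, bucket 5 empty -> new chain.
Insert 578: h=10, bucket 10 empty -> new chain.
Insert 399: h=9, bucket 9 empty -> new chain.
Insert 858: h=6, bucket 6 nonempty -> append to chain.
Insert 628: h=8, bucket 8 nonempty -> append to chain.
Final buckets:
0: _
1: 983
2: 970
3: 333
4: _
5: 691
6: 474 -> 858
7: 281
8: 40 -> 460 -> 628
9: 399
10: 578
11: _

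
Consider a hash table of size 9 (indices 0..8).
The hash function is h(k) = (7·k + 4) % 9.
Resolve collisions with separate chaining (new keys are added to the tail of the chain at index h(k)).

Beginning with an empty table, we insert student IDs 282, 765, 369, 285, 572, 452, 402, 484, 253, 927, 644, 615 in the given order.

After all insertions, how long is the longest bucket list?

282 -> bucket 7
765 -> bucket 4
369 -> bucket 4 (collision)
285 -> bucket 1
572 -> bucket 3
452 -> bucket 0
402 -> bucket 1 (collision)
484 -> bucket 8
253 -> bucket 2
927 -> bucket 4 (collision)
644 -> bucket 3 (collision)
615 -> bucket 7 (collision)
Final buckets:
0: 452
1: 285 -> 402
2: 253
3: 572 -> 644
4: 765 -> 369 -> 927
5: .
6: .
7: 282 -> 615
8: 484

3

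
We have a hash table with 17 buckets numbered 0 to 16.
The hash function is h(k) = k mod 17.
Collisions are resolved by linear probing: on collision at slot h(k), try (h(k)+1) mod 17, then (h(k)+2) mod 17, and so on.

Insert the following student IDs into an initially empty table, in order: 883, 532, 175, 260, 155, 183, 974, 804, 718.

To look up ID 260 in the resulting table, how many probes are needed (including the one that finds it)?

3

883: h=16 -> slot 16
532: h=5 -> slot 5
175: h=5, probe 5,6 -> slot 6
260: h=5, probe 5,6,7 -> slot 7
155: h=2 -> slot 2
183: h=13 -> slot 13
974: h=5, probe 5,6,7,8 -> slot 8
804: h=5, probe 5,6,7,8,9 -> slot 9
718: h=4 -> slot 4
Table: [∅, ∅, 155, ∅, 718, 532, 175, 260, 974, 804, ∅, ∅, ∅, 183, ∅, ∅, 883]
Lookup 260: h=5, probe 5,6,7 → found at 7.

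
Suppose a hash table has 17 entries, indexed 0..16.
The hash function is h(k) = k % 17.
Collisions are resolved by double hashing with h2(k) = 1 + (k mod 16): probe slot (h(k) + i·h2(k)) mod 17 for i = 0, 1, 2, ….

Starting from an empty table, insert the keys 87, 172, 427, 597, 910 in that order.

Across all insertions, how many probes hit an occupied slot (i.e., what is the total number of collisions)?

3

87 hashes to 2; slot 2 is free → place at 2.
172 hashes to 2, h2=13; 2 taken → place at 15.
427 hashes to 2, h2=12; 2 taken → place at 14.
597 hashes to 2, h2=6; 2 taken → place at 8.
910 hashes to 9; slot 9 is free → place at 9.
Table: [∅, ∅, 87, ∅, ∅, ∅, ∅, ∅, 597, 910, ∅, ∅, ∅, ∅, 427, 172, ∅]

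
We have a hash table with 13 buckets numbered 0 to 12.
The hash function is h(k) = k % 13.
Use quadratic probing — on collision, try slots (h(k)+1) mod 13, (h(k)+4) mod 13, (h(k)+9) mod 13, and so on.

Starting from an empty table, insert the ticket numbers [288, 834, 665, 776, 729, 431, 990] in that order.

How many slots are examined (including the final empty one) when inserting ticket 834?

2

288: h=2 -> slot 2
834: h=2, probe 2,3 -> slot 3
665: h=2, probe 2,3,6 -> slot 6
776: h=9 -> slot 9
729: h=1 -> slot 1
431: h=2, probe 2,3,6,11 -> slot 11
990: h=2, probe 2,3,6,11,5 -> slot 5
Table: [∅, 729, 288, 834, ∅, 990, 665, ∅, ∅, 776, ∅, 431, ∅]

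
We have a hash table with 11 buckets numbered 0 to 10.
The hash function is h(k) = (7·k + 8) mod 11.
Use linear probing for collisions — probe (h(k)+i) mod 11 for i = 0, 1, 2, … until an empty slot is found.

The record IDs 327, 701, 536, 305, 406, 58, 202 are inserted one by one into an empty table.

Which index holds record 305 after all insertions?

1

327: h=9 → slot 9
701: h=9, probe 9,10 → slot 10
536: h=9, probe 9,10,0 → slot 0
305: h=9, probe 9,10,0,1 → slot 1
406: h=1, probe 1,2 → slot 2
58: h=7 → slot 7
202: h=3 → slot 3
Table: [536, 305, 406, 202, _, _, _, 58, _, 327, 701]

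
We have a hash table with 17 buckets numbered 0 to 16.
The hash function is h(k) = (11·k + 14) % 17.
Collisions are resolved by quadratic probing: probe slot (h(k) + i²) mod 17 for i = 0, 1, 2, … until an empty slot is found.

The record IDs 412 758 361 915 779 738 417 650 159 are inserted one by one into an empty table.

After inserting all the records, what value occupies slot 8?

412 hashes to 7; slot 7 is free => place at 7.
758 hashes to 5; slot 5 is free => place at 5.
361 hashes to 7; 7 taken => place at 8.
915 hashes to 15; slot 15 is free => place at 15.
779 hashes to 15; 15 taken => place at 16.
738 hashes to 6; slot 6 is free => place at 6.
417 hashes to 11; slot 11 is free => place at 11.
650 hashes to 7; 7,8,11,16,6,15 taken => place at 9.
159 hashes to 12; slot 12 is free => place at 12.
Table: [., ., ., ., ., 758, 738, 412, 361, 650, ., 417, 159, ., ., 915, 779]

361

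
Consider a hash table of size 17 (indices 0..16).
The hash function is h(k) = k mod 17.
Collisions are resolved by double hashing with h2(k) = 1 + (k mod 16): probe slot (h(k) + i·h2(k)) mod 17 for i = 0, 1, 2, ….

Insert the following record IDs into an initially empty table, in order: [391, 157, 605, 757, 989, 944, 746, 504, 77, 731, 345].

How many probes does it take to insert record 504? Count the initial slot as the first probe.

Insert 391: h=0, slot 0 empty -> index 0.
Insert 157: h=4, slot 4 empty -> index 4.
Insert 605: h=10, slot 10 empty -> index 10.
Insert 757: h=9, slot 9 empty -> index 9.
Insert 989: h=3, slot 3 empty -> index 3.
Insert 944: h=9, h2=1, slots 9,10 occupied -> index 11.
Insert 746: h=15, slot 15 empty -> index 15.
Insert 504: h=11, h2=9, slots 11,3 occupied -> index 12.
Insert 77: h=9, h2=14, slot 9 occupied -> index 6.
Insert 731: h=0, h2=12, slots 0,12 occupied -> index 7.
Insert 345: h=5, slot 5 empty -> index 5.
Table: [391, ∅, ∅, 989, 157, 345, 77, 731, ∅, 757, 605, 944, 504, ∅, ∅, 746, ∅]

3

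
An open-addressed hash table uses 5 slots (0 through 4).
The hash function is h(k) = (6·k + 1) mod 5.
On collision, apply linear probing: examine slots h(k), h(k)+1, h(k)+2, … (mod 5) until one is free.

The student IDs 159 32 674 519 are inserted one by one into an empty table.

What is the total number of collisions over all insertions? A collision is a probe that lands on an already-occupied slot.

159 hashes to 0; slot 0 is free → place at 0.
32 hashes to 3; slot 3 is free → place at 3.
674 hashes to 0; 0 taken → place at 1.
519 hashes to 0; 0,1 taken → place at 2.
Table: [159, 674, 519, 32, -]

3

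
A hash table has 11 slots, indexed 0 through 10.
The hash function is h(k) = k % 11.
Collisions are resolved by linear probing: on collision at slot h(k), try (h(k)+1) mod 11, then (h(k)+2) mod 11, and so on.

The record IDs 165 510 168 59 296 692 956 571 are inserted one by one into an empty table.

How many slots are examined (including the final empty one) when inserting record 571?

165: h=0 → slot 0
510: h=4 → slot 4
168: h=3 → slot 3
59: h=4, probe 4,5 → slot 5
296: h=10 → slot 10
692: h=10, probe 10,0,1 → slot 1
956: h=10, probe 10,0,1,2 → slot 2
571: h=10, probe 10,0,1,2,3,4,5,6 → slot 6
Table: [165, 692, 956, 168, 510, 59, 571, -, -, -, 296]

8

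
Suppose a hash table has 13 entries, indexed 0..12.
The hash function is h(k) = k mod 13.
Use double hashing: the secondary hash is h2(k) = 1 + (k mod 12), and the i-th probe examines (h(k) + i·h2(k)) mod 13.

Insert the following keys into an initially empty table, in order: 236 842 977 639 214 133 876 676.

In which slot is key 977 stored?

8

236: h=2 -> slot 2
842: h=10 -> slot 10
977: h=2, h2=6, probe 2,8 -> slot 8
639: h=2, h2=4, probe 2,6 -> slot 6
214: h=6, h2=11, probe 6,4 -> slot 4
133: h=3 -> slot 3
876: h=5 -> slot 5
676: h=0 -> slot 0
Table: [676, _, 236, 133, 214, 876, 639, _, 977, _, 842, _, _]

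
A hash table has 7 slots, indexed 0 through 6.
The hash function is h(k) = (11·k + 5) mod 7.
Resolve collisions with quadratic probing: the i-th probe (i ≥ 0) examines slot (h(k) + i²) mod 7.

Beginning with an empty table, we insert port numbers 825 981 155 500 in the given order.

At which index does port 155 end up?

3

Insert 825: h=1, slot 1 empty → index 1.
Insert 981: h=2, slot 2 empty → index 2.
Insert 155: h=2, slot 2 occupied → index 3.
Insert 500: h=3, slot 3 occupied → index 4.
Table: [., 825, 981, 155, 500, ., .]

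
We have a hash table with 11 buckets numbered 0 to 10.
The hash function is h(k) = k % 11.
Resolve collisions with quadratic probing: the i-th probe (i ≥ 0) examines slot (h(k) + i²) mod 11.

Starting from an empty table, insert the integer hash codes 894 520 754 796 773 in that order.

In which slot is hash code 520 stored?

4

894 hashes to 3; slot 3 is free → place at 3.
520 hashes to 3; 3 taken → place at 4.
754 hashes to 6; slot 6 is free → place at 6.
796 hashes to 4; 4 taken → place at 5.
773 hashes to 3; 3,4 taken → place at 7.
Table: [∅, ∅, ∅, 894, 520, 796, 754, 773, ∅, ∅, ∅]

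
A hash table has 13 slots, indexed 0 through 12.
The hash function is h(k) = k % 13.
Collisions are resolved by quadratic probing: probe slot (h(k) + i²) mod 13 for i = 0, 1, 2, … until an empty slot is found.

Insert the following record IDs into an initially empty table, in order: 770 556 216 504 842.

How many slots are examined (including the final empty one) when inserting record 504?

770: h=3 => slot 3
556: h=10 => slot 10
216: h=8 => slot 8
504: h=10, probe 10,11 => slot 11
842: h=10, probe 10,11,1 => slot 1
Table: [∅, 842, ∅, 770, ∅, ∅, ∅, ∅, 216, ∅, 556, 504, ∅]

2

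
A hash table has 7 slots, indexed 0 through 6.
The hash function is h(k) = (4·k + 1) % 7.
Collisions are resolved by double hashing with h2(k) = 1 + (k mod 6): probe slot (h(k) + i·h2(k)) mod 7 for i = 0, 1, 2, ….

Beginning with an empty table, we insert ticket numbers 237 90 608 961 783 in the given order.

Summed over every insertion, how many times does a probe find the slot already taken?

Insert 237: h=4, slot 4 empty -> index 4.
Insert 90: h=4, h2=1, slot 4 occupied -> index 5.
Insert 608: h=4, h2=3, slot 4 occupied -> index 0.
Insert 961: h=2, slot 2 empty -> index 2.
Insert 783: h=4, h2=4, slot 4 occupied -> index 1.
Table: [608, 783, 961, _, 237, 90, _]

3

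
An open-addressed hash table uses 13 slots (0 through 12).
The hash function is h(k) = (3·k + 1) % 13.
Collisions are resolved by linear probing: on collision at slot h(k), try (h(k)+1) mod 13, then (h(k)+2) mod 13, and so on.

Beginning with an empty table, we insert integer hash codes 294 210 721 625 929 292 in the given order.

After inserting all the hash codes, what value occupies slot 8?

929

294 hashes to 12; slot 12 is free → place at 12.
210 hashes to 7; slot 7 is free → place at 7.
721 hashes to 6; slot 6 is free → place at 6.
625 hashes to 4; slot 4 is free → place at 4.
929 hashes to 6; 6,7 taken → place at 8.
292 hashes to 6; 6,7,8 taken → place at 9.
Table: [., ., ., ., 625, ., 721, 210, 929, 292, ., ., 294]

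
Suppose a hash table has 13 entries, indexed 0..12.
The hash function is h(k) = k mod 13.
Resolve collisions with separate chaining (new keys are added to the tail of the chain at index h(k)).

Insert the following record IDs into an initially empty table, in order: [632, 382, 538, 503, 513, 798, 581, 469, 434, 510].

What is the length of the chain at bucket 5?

4

632 → bucket 8
382 → bucket 5
538 → bucket 5 (collision)
503 → bucket 9
513 → bucket 6
798 → bucket 5 (collision)
581 → bucket 9 (collision)
469 → bucket 1
434 → bucket 5 (collision)
510 → bucket 3
Final buckets:
0: —
1: 469
2: —
3: 510
4: —
5: 382 -> 538 -> 798 -> 434
6: 513
7: —
8: 632
9: 503 -> 581
10: —
11: —
12: —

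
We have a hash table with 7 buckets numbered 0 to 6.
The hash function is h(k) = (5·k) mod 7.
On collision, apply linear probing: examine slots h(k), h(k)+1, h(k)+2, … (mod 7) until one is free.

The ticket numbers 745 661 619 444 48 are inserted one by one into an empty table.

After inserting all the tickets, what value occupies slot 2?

Insert 745: h=1, slot 1 empty → index 1.
Insert 661: h=1, slot 1 occupied → index 2.
Insert 619: h=1, slots 1,2 occupied → index 3.
Insert 444: h=1, slots 1,2,3 occupied → index 4.
Insert 48: h=2, slots 2,3,4 occupied → index 5.
Table: [-, 745, 661, 619, 444, 48, -]

661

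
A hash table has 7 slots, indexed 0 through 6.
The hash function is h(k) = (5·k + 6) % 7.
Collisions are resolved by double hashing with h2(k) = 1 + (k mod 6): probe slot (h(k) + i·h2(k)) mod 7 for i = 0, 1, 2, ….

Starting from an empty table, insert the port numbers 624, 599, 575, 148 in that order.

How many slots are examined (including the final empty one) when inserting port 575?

624: h=4 => slot 4
599: h=5 => slot 5
575: h=4, h2=6, probe 4,3 => slot 3
148: h=4, h2=5, probe 4,2 => slot 2
Table: [-, -, 148, 575, 624, 599, -]

2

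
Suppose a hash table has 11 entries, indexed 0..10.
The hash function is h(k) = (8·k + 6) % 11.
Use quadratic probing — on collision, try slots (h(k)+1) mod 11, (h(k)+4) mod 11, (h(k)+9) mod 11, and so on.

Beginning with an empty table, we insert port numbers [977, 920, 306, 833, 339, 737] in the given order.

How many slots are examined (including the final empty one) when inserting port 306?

977: h=1 → slot 1
920: h=7 → slot 7
306: h=1, probe 1,2 → slot 2
833: h=4 → slot 4
339: h=1, probe 1,2,5 → slot 5
737: h=6 → slot 6
Table: [_, 977, 306, _, 833, 339, 737, 920, _, _, _]

2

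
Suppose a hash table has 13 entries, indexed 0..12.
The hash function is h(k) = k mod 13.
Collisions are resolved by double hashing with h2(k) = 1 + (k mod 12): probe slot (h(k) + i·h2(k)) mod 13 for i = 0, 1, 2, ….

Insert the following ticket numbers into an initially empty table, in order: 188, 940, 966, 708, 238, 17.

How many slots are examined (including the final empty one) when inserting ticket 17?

Insert 188: h=6, slot 6 empty => index 6.
Insert 940: h=4, slot 4 empty => index 4.
Insert 966: h=4, h2=7, slot 4 occupied => index 11.
Insert 708: h=6, h2=1, slot 6 occupied => index 7.
Insert 238: h=4, h2=11, slot 4 occupied => index 2.
Insert 17: h=4, h2=6, slot 4 occupied => index 10.
Table: [∅, ∅, 238, ∅, 940, ∅, 188, 708, ∅, ∅, 17, 966, ∅]

2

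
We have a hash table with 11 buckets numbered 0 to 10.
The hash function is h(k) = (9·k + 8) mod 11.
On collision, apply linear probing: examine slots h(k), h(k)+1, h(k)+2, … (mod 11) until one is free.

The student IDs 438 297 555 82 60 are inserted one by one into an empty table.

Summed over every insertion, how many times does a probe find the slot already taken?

Insert 438: h=1, slot 1 empty → index 1.
Insert 297: h=8, slot 8 empty → index 8.
Insert 555: h=9, slot 9 empty → index 9.
Insert 82: h=9, slot 9 occupied → index 10.
Insert 60: h=9, slots 9,10 occupied → index 0.
Table: [60, 438, ., ., ., ., ., ., 297, 555, 82]

3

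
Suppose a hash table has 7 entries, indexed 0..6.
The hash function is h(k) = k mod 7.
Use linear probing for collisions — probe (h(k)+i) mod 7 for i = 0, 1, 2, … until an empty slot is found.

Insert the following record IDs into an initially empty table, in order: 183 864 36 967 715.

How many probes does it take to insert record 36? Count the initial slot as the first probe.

2

183 hashes to 1; slot 1 is free => place at 1.
864 hashes to 3; slot 3 is free => place at 3.
36 hashes to 1; 1 taken => place at 2.
967 hashes to 1; 1,2,3 taken => place at 4.
715 hashes to 1; 1,2,3,4 taken => place at 5.
Table: [_, 183, 36, 864, 967, 715, _]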